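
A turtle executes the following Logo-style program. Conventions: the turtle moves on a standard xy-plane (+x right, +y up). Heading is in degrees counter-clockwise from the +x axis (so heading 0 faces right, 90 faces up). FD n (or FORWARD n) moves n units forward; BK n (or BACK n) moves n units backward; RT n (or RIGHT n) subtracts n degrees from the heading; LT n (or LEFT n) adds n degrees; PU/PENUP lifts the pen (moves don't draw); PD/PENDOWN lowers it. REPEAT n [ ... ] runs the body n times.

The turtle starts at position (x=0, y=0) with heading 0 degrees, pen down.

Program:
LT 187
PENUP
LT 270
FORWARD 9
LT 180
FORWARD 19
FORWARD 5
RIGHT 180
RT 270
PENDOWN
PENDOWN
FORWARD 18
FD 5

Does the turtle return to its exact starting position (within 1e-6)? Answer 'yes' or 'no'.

Answer: no

Derivation:
Executing turtle program step by step:
Start: pos=(0,0), heading=0, pen down
LT 187: heading 0 -> 187
PU: pen up
LT 270: heading 187 -> 97
FD 9: (0,0) -> (-1.097,8.933) [heading=97, move]
LT 180: heading 97 -> 277
FD 19: (-1.097,8.933) -> (1.219,-9.925) [heading=277, move]
FD 5: (1.219,-9.925) -> (1.828,-14.888) [heading=277, move]
RT 180: heading 277 -> 97
RT 270: heading 97 -> 187
PD: pen down
PD: pen down
FD 18: (1.828,-14.888) -> (-16.038,-17.082) [heading=187, draw]
FD 5: (-16.038,-17.082) -> (-21.001,-17.691) [heading=187, draw]
Final: pos=(-21.001,-17.691), heading=187, 2 segment(s) drawn

Start position: (0, 0)
Final position: (-21.001, -17.691)
Distance = 27.459; >= 1e-6 -> NOT closed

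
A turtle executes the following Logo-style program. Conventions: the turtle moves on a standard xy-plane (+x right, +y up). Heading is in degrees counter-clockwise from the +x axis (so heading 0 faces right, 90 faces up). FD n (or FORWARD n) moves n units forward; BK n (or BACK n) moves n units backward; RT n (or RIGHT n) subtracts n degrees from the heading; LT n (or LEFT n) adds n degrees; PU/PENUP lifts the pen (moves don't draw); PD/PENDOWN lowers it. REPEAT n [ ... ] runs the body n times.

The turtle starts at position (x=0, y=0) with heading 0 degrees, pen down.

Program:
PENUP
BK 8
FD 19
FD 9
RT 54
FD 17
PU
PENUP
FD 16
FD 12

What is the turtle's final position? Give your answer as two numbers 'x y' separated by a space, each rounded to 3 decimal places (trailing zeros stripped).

Executing turtle program step by step:
Start: pos=(0,0), heading=0, pen down
PU: pen up
BK 8: (0,0) -> (-8,0) [heading=0, move]
FD 19: (-8,0) -> (11,0) [heading=0, move]
FD 9: (11,0) -> (20,0) [heading=0, move]
RT 54: heading 0 -> 306
FD 17: (20,0) -> (29.992,-13.753) [heading=306, move]
PU: pen up
PU: pen up
FD 16: (29.992,-13.753) -> (39.397,-26.698) [heading=306, move]
FD 12: (39.397,-26.698) -> (46.45,-36.406) [heading=306, move]
Final: pos=(46.45,-36.406), heading=306, 0 segment(s) drawn

Answer: 46.45 -36.406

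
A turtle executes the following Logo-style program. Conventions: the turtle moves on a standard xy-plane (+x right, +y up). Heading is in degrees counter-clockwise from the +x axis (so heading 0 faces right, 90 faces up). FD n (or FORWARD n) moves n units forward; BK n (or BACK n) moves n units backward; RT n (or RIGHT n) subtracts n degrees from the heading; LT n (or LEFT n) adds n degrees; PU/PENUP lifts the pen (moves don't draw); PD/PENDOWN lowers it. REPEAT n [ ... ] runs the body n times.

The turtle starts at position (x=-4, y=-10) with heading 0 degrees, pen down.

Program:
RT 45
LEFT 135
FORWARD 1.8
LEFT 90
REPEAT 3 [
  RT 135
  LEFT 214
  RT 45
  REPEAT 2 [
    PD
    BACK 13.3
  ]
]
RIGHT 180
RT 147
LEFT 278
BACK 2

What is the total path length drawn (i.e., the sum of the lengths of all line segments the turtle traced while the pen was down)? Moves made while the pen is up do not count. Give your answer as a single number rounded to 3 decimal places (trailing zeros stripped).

Answer: 83.6

Derivation:
Executing turtle program step by step:
Start: pos=(-4,-10), heading=0, pen down
RT 45: heading 0 -> 315
LT 135: heading 315 -> 90
FD 1.8: (-4,-10) -> (-4,-8.2) [heading=90, draw]
LT 90: heading 90 -> 180
REPEAT 3 [
  -- iteration 1/3 --
  RT 135: heading 180 -> 45
  LT 214: heading 45 -> 259
  RT 45: heading 259 -> 214
  REPEAT 2 [
    -- iteration 1/2 --
    PD: pen down
    BK 13.3: (-4,-8.2) -> (7.026,-0.763) [heading=214, draw]
    -- iteration 2/2 --
    PD: pen down
    BK 13.3: (7.026,-0.763) -> (18.052,6.675) [heading=214, draw]
  ]
  -- iteration 2/3 --
  RT 135: heading 214 -> 79
  LT 214: heading 79 -> 293
  RT 45: heading 293 -> 248
  REPEAT 2 [
    -- iteration 1/2 --
    PD: pen down
    BK 13.3: (18.052,6.675) -> (23.035,19.006) [heading=248, draw]
    -- iteration 2/2 --
    PD: pen down
    BK 13.3: (23.035,19.006) -> (28.017,31.338) [heading=248, draw]
  ]
  -- iteration 3/3 --
  RT 135: heading 248 -> 113
  LT 214: heading 113 -> 327
  RT 45: heading 327 -> 282
  REPEAT 2 [
    -- iteration 1/2 --
    PD: pen down
    BK 13.3: (28.017,31.338) -> (25.252,44.347) [heading=282, draw]
    -- iteration 2/2 --
    PD: pen down
    BK 13.3: (25.252,44.347) -> (22.486,57.356) [heading=282, draw]
  ]
]
RT 180: heading 282 -> 102
RT 147: heading 102 -> 315
LT 278: heading 315 -> 233
BK 2: (22.486,57.356) -> (23.69,58.954) [heading=233, draw]
Final: pos=(23.69,58.954), heading=233, 8 segment(s) drawn

Segment lengths:
  seg 1: (-4,-10) -> (-4,-8.2), length = 1.8
  seg 2: (-4,-8.2) -> (7.026,-0.763), length = 13.3
  seg 3: (7.026,-0.763) -> (18.052,6.675), length = 13.3
  seg 4: (18.052,6.675) -> (23.035,19.006), length = 13.3
  seg 5: (23.035,19.006) -> (28.017,31.338), length = 13.3
  seg 6: (28.017,31.338) -> (25.252,44.347), length = 13.3
  seg 7: (25.252,44.347) -> (22.486,57.356), length = 13.3
  seg 8: (22.486,57.356) -> (23.69,58.954), length = 2
Total = 83.6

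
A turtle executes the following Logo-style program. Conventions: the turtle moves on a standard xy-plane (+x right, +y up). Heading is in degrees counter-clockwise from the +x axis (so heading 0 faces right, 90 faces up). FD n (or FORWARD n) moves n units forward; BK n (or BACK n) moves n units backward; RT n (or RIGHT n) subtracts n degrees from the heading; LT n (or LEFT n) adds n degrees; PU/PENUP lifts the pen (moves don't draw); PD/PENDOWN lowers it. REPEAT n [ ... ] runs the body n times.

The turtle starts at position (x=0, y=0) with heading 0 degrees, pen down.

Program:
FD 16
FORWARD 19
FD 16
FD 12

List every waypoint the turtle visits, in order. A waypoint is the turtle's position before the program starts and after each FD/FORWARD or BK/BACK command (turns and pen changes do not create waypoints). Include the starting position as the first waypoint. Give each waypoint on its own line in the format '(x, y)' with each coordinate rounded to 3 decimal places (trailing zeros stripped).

Executing turtle program step by step:
Start: pos=(0,0), heading=0, pen down
FD 16: (0,0) -> (16,0) [heading=0, draw]
FD 19: (16,0) -> (35,0) [heading=0, draw]
FD 16: (35,0) -> (51,0) [heading=0, draw]
FD 12: (51,0) -> (63,0) [heading=0, draw]
Final: pos=(63,0), heading=0, 4 segment(s) drawn
Waypoints (5 total):
(0, 0)
(16, 0)
(35, 0)
(51, 0)
(63, 0)

Answer: (0, 0)
(16, 0)
(35, 0)
(51, 0)
(63, 0)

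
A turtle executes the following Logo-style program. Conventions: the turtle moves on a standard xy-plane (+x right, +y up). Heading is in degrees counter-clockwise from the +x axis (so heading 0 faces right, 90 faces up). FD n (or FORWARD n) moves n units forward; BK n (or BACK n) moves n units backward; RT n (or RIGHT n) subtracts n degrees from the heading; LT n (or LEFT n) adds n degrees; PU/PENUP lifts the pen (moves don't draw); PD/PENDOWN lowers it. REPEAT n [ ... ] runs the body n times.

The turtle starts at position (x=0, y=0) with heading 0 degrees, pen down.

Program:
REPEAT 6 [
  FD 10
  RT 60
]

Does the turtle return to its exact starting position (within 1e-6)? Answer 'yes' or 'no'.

Answer: yes

Derivation:
Executing turtle program step by step:
Start: pos=(0,0), heading=0, pen down
REPEAT 6 [
  -- iteration 1/6 --
  FD 10: (0,0) -> (10,0) [heading=0, draw]
  RT 60: heading 0 -> 300
  -- iteration 2/6 --
  FD 10: (10,0) -> (15,-8.66) [heading=300, draw]
  RT 60: heading 300 -> 240
  -- iteration 3/6 --
  FD 10: (15,-8.66) -> (10,-17.321) [heading=240, draw]
  RT 60: heading 240 -> 180
  -- iteration 4/6 --
  FD 10: (10,-17.321) -> (0,-17.321) [heading=180, draw]
  RT 60: heading 180 -> 120
  -- iteration 5/6 --
  FD 10: (0,-17.321) -> (-5,-8.66) [heading=120, draw]
  RT 60: heading 120 -> 60
  -- iteration 6/6 --
  FD 10: (-5,-8.66) -> (0,0) [heading=60, draw]
  RT 60: heading 60 -> 0
]
Final: pos=(0,0), heading=0, 6 segment(s) drawn

Start position: (0, 0)
Final position: (0, 0)
Distance = 0; < 1e-6 -> CLOSED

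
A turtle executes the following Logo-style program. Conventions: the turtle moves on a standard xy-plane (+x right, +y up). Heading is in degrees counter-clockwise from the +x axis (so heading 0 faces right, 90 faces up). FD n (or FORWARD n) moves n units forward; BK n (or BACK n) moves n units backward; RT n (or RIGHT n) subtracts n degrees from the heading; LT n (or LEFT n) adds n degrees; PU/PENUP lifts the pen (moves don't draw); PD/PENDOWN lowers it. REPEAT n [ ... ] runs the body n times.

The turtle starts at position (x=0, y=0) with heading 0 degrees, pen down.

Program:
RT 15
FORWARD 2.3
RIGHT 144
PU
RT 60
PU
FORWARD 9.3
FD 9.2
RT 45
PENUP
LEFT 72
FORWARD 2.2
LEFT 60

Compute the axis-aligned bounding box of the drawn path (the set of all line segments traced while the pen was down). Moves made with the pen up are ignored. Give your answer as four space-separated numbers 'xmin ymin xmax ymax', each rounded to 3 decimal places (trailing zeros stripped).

Executing turtle program step by step:
Start: pos=(0,0), heading=0, pen down
RT 15: heading 0 -> 345
FD 2.3: (0,0) -> (2.222,-0.595) [heading=345, draw]
RT 144: heading 345 -> 201
PU: pen up
RT 60: heading 201 -> 141
PU: pen up
FD 9.3: (2.222,-0.595) -> (-5.006,5.257) [heading=141, move]
FD 9.2: (-5.006,5.257) -> (-12.156,11.047) [heading=141, move]
RT 45: heading 141 -> 96
PU: pen up
LT 72: heading 96 -> 168
FD 2.2: (-12.156,11.047) -> (-14.307,11.505) [heading=168, move]
LT 60: heading 168 -> 228
Final: pos=(-14.307,11.505), heading=228, 1 segment(s) drawn

Segment endpoints: x in {0, 2.222}, y in {-0.595, 0}
xmin=0, ymin=-0.595, xmax=2.222, ymax=0

Answer: 0 -0.595 2.222 0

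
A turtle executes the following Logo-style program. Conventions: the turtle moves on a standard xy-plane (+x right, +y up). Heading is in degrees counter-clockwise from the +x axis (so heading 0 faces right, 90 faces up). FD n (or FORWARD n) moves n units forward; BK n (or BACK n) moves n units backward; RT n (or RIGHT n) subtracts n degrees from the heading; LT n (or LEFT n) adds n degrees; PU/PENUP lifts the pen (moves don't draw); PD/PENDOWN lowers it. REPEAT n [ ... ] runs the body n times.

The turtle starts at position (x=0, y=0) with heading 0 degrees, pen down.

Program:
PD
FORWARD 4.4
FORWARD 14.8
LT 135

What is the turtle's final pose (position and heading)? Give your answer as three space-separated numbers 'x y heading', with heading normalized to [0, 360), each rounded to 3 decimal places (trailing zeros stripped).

Answer: 19.2 0 135

Derivation:
Executing turtle program step by step:
Start: pos=(0,0), heading=0, pen down
PD: pen down
FD 4.4: (0,0) -> (4.4,0) [heading=0, draw]
FD 14.8: (4.4,0) -> (19.2,0) [heading=0, draw]
LT 135: heading 0 -> 135
Final: pos=(19.2,0), heading=135, 2 segment(s) drawn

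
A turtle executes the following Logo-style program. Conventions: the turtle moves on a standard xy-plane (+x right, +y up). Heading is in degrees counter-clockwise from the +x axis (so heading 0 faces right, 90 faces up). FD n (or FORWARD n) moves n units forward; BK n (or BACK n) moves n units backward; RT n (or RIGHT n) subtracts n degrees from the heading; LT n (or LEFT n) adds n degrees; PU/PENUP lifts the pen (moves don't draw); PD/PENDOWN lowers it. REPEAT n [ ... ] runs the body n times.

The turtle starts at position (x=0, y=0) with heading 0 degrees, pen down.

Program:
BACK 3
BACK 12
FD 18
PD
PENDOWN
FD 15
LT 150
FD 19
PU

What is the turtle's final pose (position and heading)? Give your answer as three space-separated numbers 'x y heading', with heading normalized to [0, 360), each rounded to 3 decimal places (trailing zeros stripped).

Answer: 1.546 9.5 150

Derivation:
Executing turtle program step by step:
Start: pos=(0,0), heading=0, pen down
BK 3: (0,0) -> (-3,0) [heading=0, draw]
BK 12: (-3,0) -> (-15,0) [heading=0, draw]
FD 18: (-15,0) -> (3,0) [heading=0, draw]
PD: pen down
PD: pen down
FD 15: (3,0) -> (18,0) [heading=0, draw]
LT 150: heading 0 -> 150
FD 19: (18,0) -> (1.546,9.5) [heading=150, draw]
PU: pen up
Final: pos=(1.546,9.5), heading=150, 5 segment(s) drawn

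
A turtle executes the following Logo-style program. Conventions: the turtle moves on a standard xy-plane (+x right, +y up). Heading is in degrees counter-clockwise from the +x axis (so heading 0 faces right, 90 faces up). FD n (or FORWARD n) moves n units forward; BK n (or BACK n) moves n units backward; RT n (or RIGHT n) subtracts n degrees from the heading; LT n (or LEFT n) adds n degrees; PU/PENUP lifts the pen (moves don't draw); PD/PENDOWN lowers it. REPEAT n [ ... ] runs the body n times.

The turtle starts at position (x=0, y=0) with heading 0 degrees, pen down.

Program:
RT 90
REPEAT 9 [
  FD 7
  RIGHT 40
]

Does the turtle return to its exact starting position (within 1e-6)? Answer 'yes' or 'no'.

Answer: yes

Derivation:
Executing turtle program step by step:
Start: pos=(0,0), heading=0, pen down
RT 90: heading 0 -> 270
REPEAT 9 [
  -- iteration 1/9 --
  FD 7: (0,0) -> (0,-7) [heading=270, draw]
  RT 40: heading 270 -> 230
  -- iteration 2/9 --
  FD 7: (0,-7) -> (-4.5,-12.362) [heading=230, draw]
  RT 40: heading 230 -> 190
  -- iteration 3/9 --
  FD 7: (-4.5,-12.362) -> (-11.393,-13.578) [heading=190, draw]
  RT 40: heading 190 -> 150
  -- iteration 4/9 --
  FD 7: (-11.393,-13.578) -> (-17.455,-10.078) [heading=150, draw]
  RT 40: heading 150 -> 110
  -- iteration 5/9 --
  FD 7: (-17.455,-10.078) -> (-19.849,-3.5) [heading=110, draw]
  RT 40: heading 110 -> 70
  -- iteration 6/9 --
  FD 7: (-19.849,-3.5) -> (-17.455,3.078) [heading=70, draw]
  RT 40: heading 70 -> 30
  -- iteration 7/9 --
  FD 7: (-17.455,3.078) -> (-11.393,6.578) [heading=30, draw]
  RT 40: heading 30 -> 350
  -- iteration 8/9 --
  FD 7: (-11.393,6.578) -> (-4.5,5.362) [heading=350, draw]
  RT 40: heading 350 -> 310
  -- iteration 9/9 --
  FD 7: (-4.5,5.362) -> (0,0) [heading=310, draw]
  RT 40: heading 310 -> 270
]
Final: pos=(0,0), heading=270, 9 segment(s) drawn

Start position: (0, 0)
Final position: (0, 0)
Distance = 0; < 1e-6 -> CLOSED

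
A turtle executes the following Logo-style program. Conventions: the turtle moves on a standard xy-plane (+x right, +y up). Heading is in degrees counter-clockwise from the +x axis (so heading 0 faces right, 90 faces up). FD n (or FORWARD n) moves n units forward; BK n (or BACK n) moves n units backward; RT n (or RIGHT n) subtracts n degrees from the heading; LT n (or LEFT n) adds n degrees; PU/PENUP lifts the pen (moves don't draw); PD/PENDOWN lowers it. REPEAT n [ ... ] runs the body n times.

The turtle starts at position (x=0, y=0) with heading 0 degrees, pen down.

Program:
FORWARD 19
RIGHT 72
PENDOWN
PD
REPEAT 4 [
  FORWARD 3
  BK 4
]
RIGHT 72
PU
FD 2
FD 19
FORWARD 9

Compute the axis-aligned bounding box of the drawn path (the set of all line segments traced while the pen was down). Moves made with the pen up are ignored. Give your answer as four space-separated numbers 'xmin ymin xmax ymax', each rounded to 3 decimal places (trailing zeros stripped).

Executing turtle program step by step:
Start: pos=(0,0), heading=0, pen down
FD 19: (0,0) -> (19,0) [heading=0, draw]
RT 72: heading 0 -> 288
PD: pen down
PD: pen down
REPEAT 4 [
  -- iteration 1/4 --
  FD 3: (19,0) -> (19.927,-2.853) [heading=288, draw]
  BK 4: (19.927,-2.853) -> (18.691,0.951) [heading=288, draw]
  -- iteration 2/4 --
  FD 3: (18.691,0.951) -> (19.618,-1.902) [heading=288, draw]
  BK 4: (19.618,-1.902) -> (18.382,1.902) [heading=288, draw]
  -- iteration 3/4 --
  FD 3: (18.382,1.902) -> (19.309,-0.951) [heading=288, draw]
  BK 4: (19.309,-0.951) -> (18.073,2.853) [heading=288, draw]
  -- iteration 4/4 --
  FD 3: (18.073,2.853) -> (19,0) [heading=288, draw]
  BK 4: (19,0) -> (17.764,3.804) [heading=288, draw]
]
RT 72: heading 288 -> 216
PU: pen up
FD 2: (17.764,3.804) -> (16.146,2.629) [heading=216, move]
FD 19: (16.146,2.629) -> (0.775,-8.539) [heading=216, move]
FD 9: (0.775,-8.539) -> (-6.507,-13.829) [heading=216, move]
Final: pos=(-6.507,-13.829), heading=216, 9 segment(s) drawn

Segment endpoints: x in {0, 17.764, 18.073, 18.382, 18.691, 19, 19, 19.309, 19.618, 19.927}, y in {-2.853, -1.902, -0.951, 0, 0, 0.951, 1.902, 2.853, 3.804}
xmin=0, ymin=-2.853, xmax=19.927, ymax=3.804

Answer: 0 -2.853 19.927 3.804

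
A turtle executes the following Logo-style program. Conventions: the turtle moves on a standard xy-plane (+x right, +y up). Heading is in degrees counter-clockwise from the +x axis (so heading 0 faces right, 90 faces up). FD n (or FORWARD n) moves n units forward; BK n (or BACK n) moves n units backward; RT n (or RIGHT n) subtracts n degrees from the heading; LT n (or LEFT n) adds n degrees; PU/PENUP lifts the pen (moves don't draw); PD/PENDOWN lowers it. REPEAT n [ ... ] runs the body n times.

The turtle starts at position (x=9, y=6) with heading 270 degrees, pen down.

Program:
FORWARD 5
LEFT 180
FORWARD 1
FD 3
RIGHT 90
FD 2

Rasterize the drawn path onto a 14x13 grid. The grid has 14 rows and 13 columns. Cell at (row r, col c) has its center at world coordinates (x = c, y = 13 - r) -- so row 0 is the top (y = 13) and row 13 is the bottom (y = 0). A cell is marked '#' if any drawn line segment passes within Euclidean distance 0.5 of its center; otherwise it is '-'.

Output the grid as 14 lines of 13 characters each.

Segment 0: (9,6) -> (9,1)
Segment 1: (9,1) -> (9,2)
Segment 2: (9,2) -> (9,5)
Segment 3: (9,5) -> (11,5)

Answer: -------------
-------------
-------------
-------------
-------------
-------------
-------------
---------#---
---------###-
---------#---
---------#---
---------#---
---------#---
-------------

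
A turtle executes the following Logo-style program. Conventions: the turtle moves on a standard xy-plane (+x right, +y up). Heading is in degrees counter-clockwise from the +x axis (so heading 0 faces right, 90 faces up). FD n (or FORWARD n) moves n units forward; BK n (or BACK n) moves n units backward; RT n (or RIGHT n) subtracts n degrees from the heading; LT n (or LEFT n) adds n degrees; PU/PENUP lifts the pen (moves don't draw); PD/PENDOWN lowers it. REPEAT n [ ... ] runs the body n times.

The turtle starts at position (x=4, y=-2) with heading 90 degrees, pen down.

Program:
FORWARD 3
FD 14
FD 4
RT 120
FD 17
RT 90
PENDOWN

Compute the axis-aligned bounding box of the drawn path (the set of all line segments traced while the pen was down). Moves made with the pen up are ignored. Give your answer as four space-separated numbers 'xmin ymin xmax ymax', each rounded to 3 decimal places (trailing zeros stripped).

Answer: 4 -2 18.722 19

Derivation:
Executing turtle program step by step:
Start: pos=(4,-2), heading=90, pen down
FD 3: (4,-2) -> (4,1) [heading=90, draw]
FD 14: (4,1) -> (4,15) [heading=90, draw]
FD 4: (4,15) -> (4,19) [heading=90, draw]
RT 120: heading 90 -> 330
FD 17: (4,19) -> (18.722,10.5) [heading=330, draw]
RT 90: heading 330 -> 240
PD: pen down
Final: pos=(18.722,10.5), heading=240, 4 segment(s) drawn

Segment endpoints: x in {4, 4, 18.722}, y in {-2, 1, 10.5, 15, 19}
xmin=4, ymin=-2, xmax=18.722, ymax=19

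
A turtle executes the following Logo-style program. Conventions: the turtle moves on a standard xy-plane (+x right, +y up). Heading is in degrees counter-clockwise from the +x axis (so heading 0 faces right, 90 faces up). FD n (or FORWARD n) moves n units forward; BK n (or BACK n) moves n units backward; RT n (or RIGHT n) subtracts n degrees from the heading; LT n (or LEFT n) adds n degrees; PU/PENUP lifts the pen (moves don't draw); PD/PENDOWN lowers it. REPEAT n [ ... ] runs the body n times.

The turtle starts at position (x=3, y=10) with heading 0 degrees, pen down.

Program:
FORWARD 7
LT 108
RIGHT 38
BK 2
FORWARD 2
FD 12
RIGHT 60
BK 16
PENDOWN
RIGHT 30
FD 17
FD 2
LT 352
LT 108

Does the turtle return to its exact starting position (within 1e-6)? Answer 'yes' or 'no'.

Answer: no

Derivation:
Executing turtle program step by step:
Start: pos=(3,10), heading=0, pen down
FD 7: (3,10) -> (10,10) [heading=0, draw]
LT 108: heading 0 -> 108
RT 38: heading 108 -> 70
BK 2: (10,10) -> (9.316,8.121) [heading=70, draw]
FD 2: (9.316,8.121) -> (10,10) [heading=70, draw]
FD 12: (10,10) -> (14.104,21.276) [heading=70, draw]
RT 60: heading 70 -> 10
BK 16: (14.104,21.276) -> (-1.653,18.498) [heading=10, draw]
PD: pen down
RT 30: heading 10 -> 340
FD 17: (-1.653,18.498) -> (14.322,12.684) [heading=340, draw]
FD 2: (14.322,12.684) -> (16.201,12) [heading=340, draw]
LT 352: heading 340 -> 332
LT 108: heading 332 -> 80
Final: pos=(16.201,12), heading=80, 7 segment(s) drawn

Start position: (3, 10)
Final position: (16.201, 12)
Distance = 13.352; >= 1e-6 -> NOT closed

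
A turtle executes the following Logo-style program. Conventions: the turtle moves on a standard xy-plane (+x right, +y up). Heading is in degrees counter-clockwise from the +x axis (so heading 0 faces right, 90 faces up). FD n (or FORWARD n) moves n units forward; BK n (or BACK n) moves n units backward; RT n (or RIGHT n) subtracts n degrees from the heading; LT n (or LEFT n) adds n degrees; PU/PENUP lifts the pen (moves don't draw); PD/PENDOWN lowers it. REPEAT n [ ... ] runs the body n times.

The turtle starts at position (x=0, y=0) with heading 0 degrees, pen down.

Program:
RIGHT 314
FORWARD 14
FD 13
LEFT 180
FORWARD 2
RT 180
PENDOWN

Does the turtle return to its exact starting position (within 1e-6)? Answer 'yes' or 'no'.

Executing turtle program step by step:
Start: pos=(0,0), heading=0, pen down
RT 314: heading 0 -> 46
FD 14: (0,0) -> (9.725,10.071) [heading=46, draw]
FD 13: (9.725,10.071) -> (18.756,19.422) [heading=46, draw]
LT 180: heading 46 -> 226
FD 2: (18.756,19.422) -> (17.366,17.983) [heading=226, draw]
RT 180: heading 226 -> 46
PD: pen down
Final: pos=(17.366,17.983), heading=46, 3 segment(s) drawn

Start position: (0, 0)
Final position: (17.366, 17.983)
Distance = 25; >= 1e-6 -> NOT closed

Answer: no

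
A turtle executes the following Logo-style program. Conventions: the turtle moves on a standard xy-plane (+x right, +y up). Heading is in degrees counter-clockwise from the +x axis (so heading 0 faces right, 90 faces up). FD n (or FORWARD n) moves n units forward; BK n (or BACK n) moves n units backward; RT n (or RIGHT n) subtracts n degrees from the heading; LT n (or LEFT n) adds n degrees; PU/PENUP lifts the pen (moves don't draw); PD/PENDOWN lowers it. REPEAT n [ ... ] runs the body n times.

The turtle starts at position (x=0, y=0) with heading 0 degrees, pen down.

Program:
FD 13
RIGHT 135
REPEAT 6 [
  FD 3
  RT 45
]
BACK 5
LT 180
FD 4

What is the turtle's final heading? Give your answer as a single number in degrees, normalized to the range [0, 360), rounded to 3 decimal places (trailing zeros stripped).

Executing turtle program step by step:
Start: pos=(0,0), heading=0, pen down
FD 13: (0,0) -> (13,0) [heading=0, draw]
RT 135: heading 0 -> 225
REPEAT 6 [
  -- iteration 1/6 --
  FD 3: (13,0) -> (10.879,-2.121) [heading=225, draw]
  RT 45: heading 225 -> 180
  -- iteration 2/6 --
  FD 3: (10.879,-2.121) -> (7.879,-2.121) [heading=180, draw]
  RT 45: heading 180 -> 135
  -- iteration 3/6 --
  FD 3: (7.879,-2.121) -> (5.757,0) [heading=135, draw]
  RT 45: heading 135 -> 90
  -- iteration 4/6 --
  FD 3: (5.757,0) -> (5.757,3) [heading=90, draw]
  RT 45: heading 90 -> 45
  -- iteration 5/6 --
  FD 3: (5.757,3) -> (7.879,5.121) [heading=45, draw]
  RT 45: heading 45 -> 0
  -- iteration 6/6 --
  FD 3: (7.879,5.121) -> (10.879,5.121) [heading=0, draw]
  RT 45: heading 0 -> 315
]
BK 5: (10.879,5.121) -> (7.343,8.657) [heading=315, draw]
LT 180: heading 315 -> 135
FD 4: (7.343,8.657) -> (4.515,11.485) [heading=135, draw]
Final: pos=(4.515,11.485), heading=135, 9 segment(s) drawn

Answer: 135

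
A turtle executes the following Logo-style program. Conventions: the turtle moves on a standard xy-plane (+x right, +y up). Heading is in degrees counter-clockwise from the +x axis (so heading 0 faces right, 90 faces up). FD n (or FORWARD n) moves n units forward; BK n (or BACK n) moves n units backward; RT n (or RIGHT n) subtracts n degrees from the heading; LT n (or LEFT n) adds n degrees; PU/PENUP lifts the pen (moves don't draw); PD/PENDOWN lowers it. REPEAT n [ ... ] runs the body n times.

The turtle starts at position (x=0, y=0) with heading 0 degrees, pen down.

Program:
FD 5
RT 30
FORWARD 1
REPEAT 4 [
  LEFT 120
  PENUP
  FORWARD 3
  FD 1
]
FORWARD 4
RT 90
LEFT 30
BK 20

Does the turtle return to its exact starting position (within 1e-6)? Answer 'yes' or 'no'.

Answer: no

Derivation:
Executing turtle program step by step:
Start: pos=(0,0), heading=0, pen down
FD 5: (0,0) -> (5,0) [heading=0, draw]
RT 30: heading 0 -> 330
FD 1: (5,0) -> (5.866,-0.5) [heading=330, draw]
REPEAT 4 [
  -- iteration 1/4 --
  LT 120: heading 330 -> 90
  PU: pen up
  FD 3: (5.866,-0.5) -> (5.866,2.5) [heading=90, move]
  FD 1: (5.866,2.5) -> (5.866,3.5) [heading=90, move]
  -- iteration 2/4 --
  LT 120: heading 90 -> 210
  PU: pen up
  FD 3: (5.866,3.5) -> (3.268,2) [heading=210, move]
  FD 1: (3.268,2) -> (2.402,1.5) [heading=210, move]
  -- iteration 3/4 --
  LT 120: heading 210 -> 330
  PU: pen up
  FD 3: (2.402,1.5) -> (5,0) [heading=330, move]
  FD 1: (5,0) -> (5.866,-0.5) [heading=330, move]
  -- iteration 4/4 --
  LT 120: heading 330 -> 90
  PU: pen up
  FD 3: (5.866,-0.5) -> (5.866,2.5) [heading=90, move]
  FD 1: (5.866,2.5) -> (5.866,3.5) [heading=90, move]
]
FD 4: (5.866,3.5) -> (5.866,7.5) [heading=90, move]
RT 90: heading 90 -> 0
LT 30: heading 0 -> 30
BK 20: (5.866,7.5) -> (-11.454,-2.5) [heading=30, move]
Final: pos=(-11.454,-2.5), heading=30, 2 segment(s) drawn

Start position: (0, 0)
Final position: (-11.454, -2.5)
Distance = 11.724; >= 1e-6 -> NOT closed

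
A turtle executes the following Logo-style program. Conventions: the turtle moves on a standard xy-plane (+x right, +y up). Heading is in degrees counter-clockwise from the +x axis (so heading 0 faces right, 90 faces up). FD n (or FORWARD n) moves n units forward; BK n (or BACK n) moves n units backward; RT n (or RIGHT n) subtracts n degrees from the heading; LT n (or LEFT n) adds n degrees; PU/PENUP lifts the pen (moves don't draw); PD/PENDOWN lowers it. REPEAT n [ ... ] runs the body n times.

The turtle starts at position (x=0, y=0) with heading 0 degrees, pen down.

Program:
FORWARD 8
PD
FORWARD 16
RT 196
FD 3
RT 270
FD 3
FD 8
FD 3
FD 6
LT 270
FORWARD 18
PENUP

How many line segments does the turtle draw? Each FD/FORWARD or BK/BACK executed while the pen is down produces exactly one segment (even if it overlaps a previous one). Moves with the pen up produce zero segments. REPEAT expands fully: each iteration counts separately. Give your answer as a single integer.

Answer: 8

Derivation:
Executing turtle program step by step:
Start: pos=(0,0), heading=0, pen down
FD 8: (0,0) -> (8,0) [heading=0, draw]
PD: pen down
FD 16: (8,0) -> (24,0) [heading=0, draw]
RT 196: heading 0 -> 164
FD 3: (24,0) -> (21.116,0.827) [heading=164, draw]
RT 270: heading 164 -> 254
FD 3: (21.116,0.827) -> (20.289,-2.057) [heading=254, draw]
FD 8: (20.289,-2.057) -> (18.084,-9.747) [heading=254, draw]
FD 3: (18.084,-9.747) -> (17.257,-12.631) [heading=254, draw]
FD 6: (17.257,-12.631) -> (15.603,-18.398) [heading=254, draw]
LT 270: heading 254 -> 164
FD 18: (15.603,-18.398) -> (-1.699,-13.437) [heading=164, draw]
PU: pen up
Final: pos=(-1.699,-13.437), heading=164, 8 segment(s) drawn
Segments drawn: 8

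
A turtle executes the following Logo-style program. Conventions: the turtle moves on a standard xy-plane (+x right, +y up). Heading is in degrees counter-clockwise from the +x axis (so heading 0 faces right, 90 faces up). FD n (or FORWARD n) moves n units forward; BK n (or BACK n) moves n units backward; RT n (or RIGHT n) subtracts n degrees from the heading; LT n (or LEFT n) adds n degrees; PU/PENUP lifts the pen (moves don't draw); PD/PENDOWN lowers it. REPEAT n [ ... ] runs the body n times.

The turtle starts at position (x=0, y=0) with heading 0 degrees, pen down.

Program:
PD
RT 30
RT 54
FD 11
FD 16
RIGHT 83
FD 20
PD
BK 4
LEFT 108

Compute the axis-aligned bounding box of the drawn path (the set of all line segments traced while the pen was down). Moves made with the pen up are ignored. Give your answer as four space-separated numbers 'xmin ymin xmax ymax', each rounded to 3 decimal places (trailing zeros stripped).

Executing turtle program step by step:
Start: pos=(0,0), heading=0, pen down
PD: pen down
RT 30: heading 0 -> 330
RT 54: heading 330 -> 276
FD 11: (0,0) -> (1.15,-10.94) [heading=276, draw]
FD 16: (1.15,-10.94) -> (2.822,-26.852) [heading=276, draw]
RT 83: heading 276 -> 193
FD 20: (2.822,-26.852) -> (-16.665,-31.351) [heading=193, draw]
PD: pen down
BK 4: (-16.665,-31.351) -> (-12.768,-30.451) [heading=193, draw]
LT 108: heading 193 -> 301
Final: pos=(-12.768,-30.451), heading=301, 4 segment(s) drawn

Segment endpoints: x in {-16.665, -12.768, 0, 1.15, 2.822}, y in {-31.351, -30.451, -26.852, -10.94, 0}
xmin=-16.665, ymin=-31.351, xmax=2.822, ymax=0

Answer: -16.665 -31.351 2.822 0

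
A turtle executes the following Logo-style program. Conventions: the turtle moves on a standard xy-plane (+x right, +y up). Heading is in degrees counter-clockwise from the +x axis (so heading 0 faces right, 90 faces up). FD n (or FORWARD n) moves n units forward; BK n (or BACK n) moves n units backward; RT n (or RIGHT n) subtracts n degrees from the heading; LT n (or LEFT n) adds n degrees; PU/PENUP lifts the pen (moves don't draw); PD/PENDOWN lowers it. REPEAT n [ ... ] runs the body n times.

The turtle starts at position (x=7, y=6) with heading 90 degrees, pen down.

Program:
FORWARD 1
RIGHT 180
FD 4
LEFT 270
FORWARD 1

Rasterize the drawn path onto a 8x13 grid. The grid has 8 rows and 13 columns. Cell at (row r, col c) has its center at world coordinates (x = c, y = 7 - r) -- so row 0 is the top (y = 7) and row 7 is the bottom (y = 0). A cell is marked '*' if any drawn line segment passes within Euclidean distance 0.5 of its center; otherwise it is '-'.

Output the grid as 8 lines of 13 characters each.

Answer: -------*-----
-------*-----
-------*-----
-------*-----
------**-----
-------------
-------------
-------------

Derivation:
Segment 0: (7,6) -> (7,7)
Segment 1: (7,7) -> (7,3)
Segment 2: (7,3) -> (6,3)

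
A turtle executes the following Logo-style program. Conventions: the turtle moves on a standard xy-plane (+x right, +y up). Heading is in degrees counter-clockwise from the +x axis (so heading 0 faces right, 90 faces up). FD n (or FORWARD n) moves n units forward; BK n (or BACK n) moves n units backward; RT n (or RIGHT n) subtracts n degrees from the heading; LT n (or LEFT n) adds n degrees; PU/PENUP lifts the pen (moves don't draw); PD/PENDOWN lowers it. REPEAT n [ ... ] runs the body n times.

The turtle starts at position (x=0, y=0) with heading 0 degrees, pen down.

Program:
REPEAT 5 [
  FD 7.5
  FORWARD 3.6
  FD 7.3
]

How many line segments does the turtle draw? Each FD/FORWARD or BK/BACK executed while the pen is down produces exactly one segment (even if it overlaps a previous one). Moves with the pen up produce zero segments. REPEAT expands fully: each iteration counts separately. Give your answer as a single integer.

Answer: 15

Derivation:
Executing turtle program step by step:
Start: pos=(0,0), heading=0, pen down
REPEAT 5 [
  -- iteration 1/5 --
  FD 7.5: (0,0) -> (7.5,0) [heading=0, draw]
  FD 3.6: (7.5,0) -> (11.1,0) [heading=0, draw]
  FD 7.3: (11.1,0) -> (18.4,0) [heading=0, draw]
  -- iteration 2/5 --
  FD 7.5: (18.4,0) -> (25.9,0) [heading=0, draw]
  FD 3.6: (25.9,0) -> (29.5,0) [heading=0, draw]
  FD 7.3: (29.5,0) -> (36.8,0) [heading=0, draw]
  -- iteration 3/5 --
  FD 7.5: (36.8,0) -> (44.3,0) [heading=0, draw]
  FD 3.6: (44.3,0) -> (47.9,0) [heading=0, draw]
  FD 7.3: (47.9,0) -> (55.2,0) [heading=0, draw]
  -- iteration 4/5 --
  FD 7.5: (55.2,0) -> (62.7,0) [heading=0, draw]
  FD 3.6: (62.7,0) -> (66.3,0) [heading=0, draw]
  FD 7.3: (66.3,0) -> (73.6,0) [heading=0, draw]
  -- iteration 5/5 --
  FD 7.5: (73.6,0) -> (81.1,0) [heading=0, draw]
  FD 3.6: (81.1,0) -> (84.7,0) [heading=0, draw]
  FD 7.3: (84.7,0) -> (92,0) [heading=0, draw]
]
Final: pos=(92,0), heading=0, 15 segment(s) drawn
Segments drawn: 15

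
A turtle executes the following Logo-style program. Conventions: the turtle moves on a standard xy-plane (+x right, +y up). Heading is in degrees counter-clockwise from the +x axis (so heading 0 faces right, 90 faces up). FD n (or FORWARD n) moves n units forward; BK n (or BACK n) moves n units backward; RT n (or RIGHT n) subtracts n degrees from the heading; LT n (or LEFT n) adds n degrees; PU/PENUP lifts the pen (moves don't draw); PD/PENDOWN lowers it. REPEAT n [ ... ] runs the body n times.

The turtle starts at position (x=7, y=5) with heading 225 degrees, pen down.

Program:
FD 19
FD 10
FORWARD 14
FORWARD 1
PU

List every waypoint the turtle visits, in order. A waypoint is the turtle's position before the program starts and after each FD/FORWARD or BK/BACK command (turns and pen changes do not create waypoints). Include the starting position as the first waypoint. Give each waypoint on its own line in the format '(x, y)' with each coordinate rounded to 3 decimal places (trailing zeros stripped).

Answer: (7, 5)
(-6.435, -8.435)
(-13.506, -15.506)
(-23.406, -25.406)
(-24.113, -26.113)

Derivation:
Executing turtle program step by step:
Start: pos=(7,5), heading=225, pen down
FD 19: (7,5) -> (-6.435,-8.435) [heading=225, draw]
FD 10: (-6.435,-8.435) -> (-13.506,-15.506) [heading=225, draw]
FD 14: (-13.506,-15.506) -> (-23.406,-25.406) [heading=225, draw]
FD 1: (-23.406,-25.406) -> (-24.113,-26.113) [heading=225, draw]
PU: pen up
Final: pos=(-24.113,-26.113), heading=225, 4 segment(s) drawn
Waypoints (5 total):
(7, 5)
(-6.435, -8.435)
(-13.506, -15.506)
(-23.406, -25.406)
(-24.113, -26.113)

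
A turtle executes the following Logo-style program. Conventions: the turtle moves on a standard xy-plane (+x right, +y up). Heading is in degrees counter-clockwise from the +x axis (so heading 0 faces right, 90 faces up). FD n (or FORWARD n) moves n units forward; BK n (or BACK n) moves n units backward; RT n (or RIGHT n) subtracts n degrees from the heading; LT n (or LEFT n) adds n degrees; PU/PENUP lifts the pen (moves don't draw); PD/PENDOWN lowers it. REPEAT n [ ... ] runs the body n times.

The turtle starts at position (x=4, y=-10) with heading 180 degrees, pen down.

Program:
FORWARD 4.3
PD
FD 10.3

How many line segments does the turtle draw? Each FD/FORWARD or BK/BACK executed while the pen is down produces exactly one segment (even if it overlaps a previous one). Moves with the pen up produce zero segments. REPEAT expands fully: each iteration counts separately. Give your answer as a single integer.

Answer: 2

Derivation:
Executing turtle program step by step:
Start: pos=(4,-10), heading=180, pen down
FD 4.3: (4,-10) -> (-0.3,-10) [heading=180, draw]
PD: pen down
FD 10.3: (-0.3,-10) -> (-10.6,-10) [heading=180, draw]
Final: pos=(-10.6,-10), heading=180, 2 segment(s) drawn
Segments drawn: 2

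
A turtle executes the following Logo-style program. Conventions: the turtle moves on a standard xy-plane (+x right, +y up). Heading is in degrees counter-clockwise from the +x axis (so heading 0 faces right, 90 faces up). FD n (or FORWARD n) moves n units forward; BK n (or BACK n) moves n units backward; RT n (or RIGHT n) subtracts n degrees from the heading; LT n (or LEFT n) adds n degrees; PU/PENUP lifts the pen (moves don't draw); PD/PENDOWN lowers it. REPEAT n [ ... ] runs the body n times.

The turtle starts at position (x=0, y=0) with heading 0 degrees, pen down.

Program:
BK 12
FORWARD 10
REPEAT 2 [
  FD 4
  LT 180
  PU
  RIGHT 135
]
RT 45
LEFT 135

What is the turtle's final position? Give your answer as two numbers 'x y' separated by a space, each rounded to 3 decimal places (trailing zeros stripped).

Executing turtle program step by step:
Start: pos=(0,0), heading=0, pen down
BK 12: (0,0) -> (-12,0) [heading=0, draw]
FD 10: (-12,0) -> (-2,0) [heading=0, draw]
REPEAT 2 [
  -- iteration 1/2 --
  FD 4: (-2,0) -> (2,0) [heading=0, draw]
  LT 180: heading 0 -> 180
  PU: pen up
  RT 135: heading 180 -> 45
  -- iteration 2/2 --
  FD 4: (2,0) -> (4.828,2.828) [heading=45, move]
  LT 180: heading 45 -> 225
  PU: pen up
  RT 135: heading 225 -> 90
]
RT 45: heading 90 -> 45
LT 135: heading 45 -> 180
Final: pos=(4.828,2.828), heading=180, 3 segment(s) drawn

Answer: 4.828 2.828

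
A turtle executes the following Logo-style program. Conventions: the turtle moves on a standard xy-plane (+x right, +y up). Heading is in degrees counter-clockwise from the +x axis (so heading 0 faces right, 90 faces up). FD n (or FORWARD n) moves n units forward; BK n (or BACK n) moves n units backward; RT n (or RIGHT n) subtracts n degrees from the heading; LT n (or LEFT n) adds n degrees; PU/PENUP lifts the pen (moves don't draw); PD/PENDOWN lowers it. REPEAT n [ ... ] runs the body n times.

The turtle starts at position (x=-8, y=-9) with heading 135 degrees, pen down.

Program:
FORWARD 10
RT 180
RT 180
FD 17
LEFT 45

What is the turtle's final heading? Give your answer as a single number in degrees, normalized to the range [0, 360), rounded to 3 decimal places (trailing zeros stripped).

Executing turtle program step by step:
Start: pos=(-8,-9), heading=135, pen down
FD 10: (-8,-9) -> (-15.071,-1.929) [heading=135, draw]
RT 180: heading 135 -> 315
RT 180: heading 315 -> 135
FD 17: (-15.071,-1.929) -> (-27.092,10.092) [heading=135, draw]
LT 45: heading 135 -> 180
Final: pos=(-27.092,10.092), heading=180, 2 segment(s) drawn

Answer: 180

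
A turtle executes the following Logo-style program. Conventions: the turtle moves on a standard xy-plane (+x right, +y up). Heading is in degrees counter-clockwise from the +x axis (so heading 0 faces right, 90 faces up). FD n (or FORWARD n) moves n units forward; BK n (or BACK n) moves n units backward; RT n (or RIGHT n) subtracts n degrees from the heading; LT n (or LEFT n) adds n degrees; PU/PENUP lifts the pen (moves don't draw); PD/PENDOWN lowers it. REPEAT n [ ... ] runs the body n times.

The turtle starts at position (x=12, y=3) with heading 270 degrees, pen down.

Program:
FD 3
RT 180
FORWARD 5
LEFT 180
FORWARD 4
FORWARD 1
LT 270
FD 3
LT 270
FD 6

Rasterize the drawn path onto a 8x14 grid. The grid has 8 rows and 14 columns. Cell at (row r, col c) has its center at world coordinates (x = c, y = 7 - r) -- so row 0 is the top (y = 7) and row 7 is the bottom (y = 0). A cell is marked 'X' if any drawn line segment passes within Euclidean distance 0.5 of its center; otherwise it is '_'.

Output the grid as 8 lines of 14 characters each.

Segment 0: (12,3) -> (12,0)
Segment 1: (12,0) -> (12,5)
Segment 2: (12,5) -> (12,1)
Segment 3: (12,1) -> (12,0)
Segment 4: (12,0) -> (9,0)
Segment 5: (9,0) -> (9,6)

Answer: ______________
_________X____
_________X__X_
_________X__X_
_________X__X_
_________X__X_
_________X__X_
_________XXXX_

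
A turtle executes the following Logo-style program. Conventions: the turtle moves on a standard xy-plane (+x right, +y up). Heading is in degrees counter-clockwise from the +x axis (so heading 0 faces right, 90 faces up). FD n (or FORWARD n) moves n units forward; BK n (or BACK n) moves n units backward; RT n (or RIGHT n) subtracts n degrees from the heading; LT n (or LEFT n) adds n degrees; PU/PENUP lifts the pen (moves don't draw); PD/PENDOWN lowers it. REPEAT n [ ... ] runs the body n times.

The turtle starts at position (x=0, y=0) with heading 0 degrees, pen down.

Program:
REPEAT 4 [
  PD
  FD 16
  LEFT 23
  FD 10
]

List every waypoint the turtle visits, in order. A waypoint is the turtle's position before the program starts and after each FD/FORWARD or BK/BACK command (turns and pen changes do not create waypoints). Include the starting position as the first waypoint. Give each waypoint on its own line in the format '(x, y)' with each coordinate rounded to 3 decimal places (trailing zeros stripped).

Executing turtle program step by step:
Start: pos=(0,0), heading=0, pen down
REPEAT 4 [
  -- iteration 1/4 --
  PD: pen down
  FD 16: (0,0) -> (16,0) [heading=0, draw]
  LT 23: heading 0 -> 23
  FD 10: (16,0) -> (25.205,3.907) [heading=23, draw]
  -- iteration 2/4 --
  PD: pen down
  FD 16: (25.205,3.907) -> (39.933,10.159) [heading=23, draw]
  LT 23: heading 23 -> 46
  FD 10: (39.933,10.159) -> (46.88,17.352) [heading=46, draw]
  -- iteration 3/4 --
  PD: pen down
  FD 16: (46.88,17.352) -> (57.994,28.862) [heading=46, draw]
  LT 23: heading 46 -> 69
  FD 10: (57.994,28.862) -> (61.578,38.198) [heading=69, draw]
  -- iteration 4/4 --
  PD: pen down
  FD 16: (61.578,38.198) -> (67.312,53.135) [heading=69, draw]
  LT 23: heading 69 -> 92
  FD 10: (67.312,53.135) -> (66.963,63.129) [heading=92, draw]
]
Final: pos=(66.963,63.129), heading=92, 8 segment(s) drawn
Waypoints (9 total):
(0, 0)
(16, 0)
(25.205, 3.907)
(39.933, 10.159)
(46.88, 17.352)
(57.994, 28.862)
(61.578, 38.198)
(67.312, 53.135)
(66.963, 63.129)

Answer: (0, 0)
(16, 0)
(25.205, 3.907)
(39.933, 10.159)
(46.88, 17.352)
(57.994, 28.862)
(61.578, 38.198)
(67.312, 53.135)
(66.963, 63.129)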